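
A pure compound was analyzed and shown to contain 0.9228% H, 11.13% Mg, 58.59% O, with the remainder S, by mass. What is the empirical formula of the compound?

Assume 100 g: 0.9228 g H, 11.13 g Mg, 58.59 g O, 29.357 g S.
n(H) = 0.9228/1.008 = 0.9155, n(Mg) = 11.13/24.31 = 0.4578, n(O) = 58.59/16.00 = 3.662, n(S) = 29.357/32.07 = 0.9154
Ratios (÷ 0.4578): H 2.000, Mg 1.000, O 7.998, S 1.999
→ H2MgO8S2

H2MgO8S2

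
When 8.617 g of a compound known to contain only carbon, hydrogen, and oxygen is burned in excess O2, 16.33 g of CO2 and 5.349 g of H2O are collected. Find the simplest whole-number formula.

mol C = 16.33 / 44.01 = 0.3711; mass C = 0.3711 × 12.01 = 4.456 g
mol H = 2 × (5.349 / 18.02) = 0.5937; mass H = 0.5937 × 1.008 = 0.5984 g
mass O = 8.617 − (5.055) = 3.562 g → mol O = 0.2226
Divide by the smallest (0.2226 mol O): C 1.667, H 2.667, O 1.000
Scaling by 3: C 5.00, H 8.00, O 3.00 → C5H8O3

C5H8O3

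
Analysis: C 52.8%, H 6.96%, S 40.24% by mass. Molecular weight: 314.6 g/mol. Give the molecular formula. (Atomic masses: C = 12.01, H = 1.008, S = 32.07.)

Assume 100 g: 52.8 g C, 6.96 g H, 40.24 g S.
C: 52.8 g ÷ 12.01 g/mol = 4.396 mol
H: 6.96 g ÷ 1.008 g/mol = 6.905 mol
S: 40.24 g ÷ 32.07 g/mol = 1.255 mol
Divide by the smallest (1.255 mol S): C 3.504, H 5.503, S 1.000
×2: C 7.01, H 11.01, S 2.00 → C7H11S2
Empirical-formula mass = 159.30 g/mol
n = 314.6 / 159.30 = 1.97 ≈ 2
Molecular formula = (C7H11S2)×2 = C14H22S4

C14H22S4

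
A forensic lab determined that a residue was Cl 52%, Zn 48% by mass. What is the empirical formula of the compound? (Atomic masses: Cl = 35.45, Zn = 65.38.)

Cl2Zn

Assume 100 g: 52 g Cl, 48 g Zn.
Moles — Cl: 52 / 35.45 = 1.467 mol; Zn: 48 / 65.38 = 0.7342 mol
Smallest is Zn at 0.7342 mol; normalising gives Cl 1.998, Zn 1.000
≈ 2:1 → Cl2Zn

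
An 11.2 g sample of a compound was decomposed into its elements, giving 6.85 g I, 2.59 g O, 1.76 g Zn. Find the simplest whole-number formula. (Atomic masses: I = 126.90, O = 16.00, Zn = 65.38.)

I2O6Zn

Moles — I: 6.85 / 126.90 = 0.05398 mol; O: 2.59 / 16.00 = 0.1619 mol; Zn: 1.76 / 65.38 = 0.02692 mol
Divide by the smallest (0.02692 mol Zn): I 2.005, O 6.013, Zn 1.000
Ratio ≈ 2:6:1, so the empirical formula is I2O6Zn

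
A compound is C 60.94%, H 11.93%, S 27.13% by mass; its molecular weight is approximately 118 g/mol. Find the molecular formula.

Assume 100 g: 60.94 g C, 11.93 g H, 27.13 g S.
Moles — C: 60.94 / 12.01 = 5.074 mol; H: 11.93 / 1.008 = 11.84 mol; S: 27.13 / 32.07 = 0.846 mol
Ratios (÷ 0.846): C 5.998, H 13.990, S 1.000
→ C6H14S
Empirical-formula mass = 118.24 g/mol
n = 118 / 118.24 = 1.00 ≈ 1
Molecular formula = empirical formula = C6H14S

C6H14S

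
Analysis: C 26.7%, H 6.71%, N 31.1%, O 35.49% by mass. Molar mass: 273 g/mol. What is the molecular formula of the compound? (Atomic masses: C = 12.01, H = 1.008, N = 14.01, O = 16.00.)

C6H18N6O6

Assume 100 g: 26.7 g C, 6.71 g H, 31.1 g N, 35.49 g O.
C: 26.7 g ÷ 12.01 g/mol = 2.223 mol
H: 6.71 g ÷ 1.008 g/mol = 6.657 mol
N: 31.1 g ÷ 14.01 g/mol = 2.22 mol
O: 35.49 g ÷ 16.00 g/mol = 2.218 mol
Ratios (÷ 2.218): C 1.002, H 3.001, N 1.001, O 1.000
Ratio ≈ 1:3:1:1, so the empirical formula is CH3NO
Empirical-formula mass = 45.04 g/mol
n = 273 / 45.04 = 6.06 ≈ 6
Molecular formula = (CH3NO)×6 = C6H18N6O6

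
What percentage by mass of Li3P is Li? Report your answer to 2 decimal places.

Molar mass = 3(6.94) + 1(30.97) = 51.790 g/mol
Mass of Li per mole = 3 × 6.94 = 20.820 g
% Li = 20.820 / 51.790 × 100 = 40.20%

40.20%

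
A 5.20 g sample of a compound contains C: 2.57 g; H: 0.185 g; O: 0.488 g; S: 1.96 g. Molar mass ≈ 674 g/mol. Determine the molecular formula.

C28H24O4S8

C: 2.57 g ÷ 12.01 g/mol = 0.214 mol
H: 0.185 g ÷ 1.008 g/mol = 0.1835 mol
O: 0.488 g ÷ 16.00 g/mol = 0.0305 mol
S: 1.96 g ÷ 32.07 g/mol = 0.06112 mol
Smallest is O at 0.0305 mol; normalising gives C 7.016, H 6.017, O 1.000, S 2.004
Ratio ≈ 7:6:1:2, so the empirical formula is C7H6OS2
Empirical-formula mass = 170.26 g/mol
n = 674 / 170.26 = 3.96 ≈ 4
Molecular formula = (C7H6OS2)×4 = C28H24O4S8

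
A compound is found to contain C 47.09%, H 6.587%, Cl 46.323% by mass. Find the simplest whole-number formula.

C3H5Cl

Assume 100 g: 47.09 g C, 6.587 g H, 46.323 g Cl.
n(C) = 47.09/12.01 = 3.921, n(H) = 6.587/1.008 = 6.535, n(Cl) = 46.323/35.45 = 1.307
Divide by the smallest (1.307 mol Cl): C 3.001, H 5.001, Cl 1.000
≈ 3:5:1 → C3H5Cl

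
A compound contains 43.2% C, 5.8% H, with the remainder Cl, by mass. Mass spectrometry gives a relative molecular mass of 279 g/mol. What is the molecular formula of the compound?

Assume 100 g: 43.2 g C, 5.8 g H, 51 g Cl.
C: 43.2 g ÷ 12.01 g/mol = 3.597 mol
H: 5.8 g ÷ 1.008 g/mol = 5.754 mol
Cl: 51 g ÷ 35.45 g/mol = 1.439 mol
Divide by the smallest (1.439 mol Cl): C 2.500, H 4.000, Cl 1.000
×2: C 5.00, H 8.00, Cl 2.00 → C5H8Cl2
Empirical-formula mass = 139.01 g/mol
n = 279 / 139.01 = 2.01 ≈ 2
Molecular formula = (C5H8Cl2)×2 = C10H16Cl4

C10H16Cl4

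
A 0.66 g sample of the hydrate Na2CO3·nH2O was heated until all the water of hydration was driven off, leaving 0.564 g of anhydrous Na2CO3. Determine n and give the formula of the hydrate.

Na2CO3·H2O

Mass of water lost = 0.66 − 0.564 = 0.096 g → 0.096 / 18.02 = 0.005327 mol H2O
Molar mass of Na2CO3 = 105.99 g/mol → mol Na2CO3 = 0.564 / 105.99 = 0.005321
n = 0.005327 / 0.005321 = 1.00 ≈ 1 → Na2CO3·H2O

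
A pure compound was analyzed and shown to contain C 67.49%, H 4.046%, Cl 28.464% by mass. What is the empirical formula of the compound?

C7H5Cl

Assume 100 g: 67.49 g C, 4.046 g H, 28.464 g Cl.
n(C) = 67.49/12.01 = 5.619, n(H) = 4.046/1.008 = 4.014, n(Cl) = 28.464/35.45 = 0.8029
Ratios (÷ 0.8029): C 6.999, H 4.999, Cl 1.000
Ratio ≈ 7:5:1, so the empirical formula is C7H5Cl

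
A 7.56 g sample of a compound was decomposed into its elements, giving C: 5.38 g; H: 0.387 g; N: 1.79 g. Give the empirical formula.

C: 5.38 g ÷ 12.01 g/mol = 0.448 mol
H: 0.387 g ÷ 1.008 g/mol = 0.3839 mol
N: 1.79 g ÷ 14.01 g/mol = 0.1278 mol
Divide by the smallest (0.1278 mol N): C 3.506, H 3.005, N 1.000
×2: C 7.01, H 6.01, N 2.00 → C7H6N2

C7H6N2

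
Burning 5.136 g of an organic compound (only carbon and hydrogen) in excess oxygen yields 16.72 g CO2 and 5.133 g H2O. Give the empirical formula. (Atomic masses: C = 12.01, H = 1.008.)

C2H3

mol C = 16.72 / 44.01 = 0.3799; mass C = 0.3799 × 12.01 = 4.563 g
mol H = 2 × (5.133 / 18.02) = 0.5697; mass H = 0.5697 × 1.008 = 0.5743 g
Divide by the smallest (0.3799 mol C): C 1.000, H 1.500
Multiply by 2: C 2.00, H 3.00 → C2H3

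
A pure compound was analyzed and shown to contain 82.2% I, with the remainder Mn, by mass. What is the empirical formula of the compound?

Assume 100 g: 82.2 g I, 17.8 g Mn.
n(I) = 82.2/126.90 = 0.6478, n(Mn) = 17.8/54.94 = 0.324
Ratios (÷ 0.324): I 1.999, Mn 1.000
Ratio ≈ 2:1, so the empirical formula is I2Mn

I2Mn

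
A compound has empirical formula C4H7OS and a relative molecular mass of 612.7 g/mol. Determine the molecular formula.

C24H42O6S6

Empirical-formula mass = 103.17 g/mol
n = 612.7 / 103.17 = 5.94 ≈ 6
Molecular formula = (C4H7OS)6 = C24H42O6S6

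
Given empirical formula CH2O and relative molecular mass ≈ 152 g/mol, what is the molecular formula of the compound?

Empirical-formula mass = 30.03 g/mol
n = 152 / 30.03 = 5.06 ≈ 5
Molecular formula = (CH2O)5 = C5H10O5

C5H10O5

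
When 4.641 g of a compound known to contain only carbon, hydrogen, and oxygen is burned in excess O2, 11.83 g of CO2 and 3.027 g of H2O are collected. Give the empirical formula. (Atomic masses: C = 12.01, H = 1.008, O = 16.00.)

C4H5O

mol C = 11.83 / 44.01 = 0.2688; mass C = 0.2688 × 12.01 = 3.228 g
mol H = 2 × (3.027 / 18.02) = 0.3360; mass H = 0.3360 × 1.008 = 0.3386 g
mass O = 4.641 − (3.567) = 1.074 g → mol O = 0.06713
Smallest is O at 0.06713 mol; normalising gives C 4.004, H 5.005, O 1.000
≈ 4:5:1 → C4H5O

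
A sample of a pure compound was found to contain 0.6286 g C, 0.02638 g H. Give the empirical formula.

C2H

Moles — C: 0.6286 / 12.01 = 0.05234 mol; H: 0.02638 / 1.008 = 0.02617 mol
Divide by the smallest (0.02617 mol H): C 2.000, H 1.000
≈ 2:1 → C2H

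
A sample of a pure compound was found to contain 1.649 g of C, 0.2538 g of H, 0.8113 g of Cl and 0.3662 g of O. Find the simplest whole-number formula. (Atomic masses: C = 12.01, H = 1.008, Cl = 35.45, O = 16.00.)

C: 1.649 g ÷ 12.01 g/mol = 0.1373 mol
H: 0.2538 g ÷ 1.008 g/mol = 0.2518 mol
Cl: 0.8113 g ÷ 35.45 g/mol = 0.02289 mol
O: 0.3662 g ÷ 16.00 g/mol = 0.02289 mol
Ratios (÷ 0.02289): C 5.999, H 11.002, Cl 1.000, O 1.000
Ratio ≈ 6:11:1:1, so the empirical formula is C6H11ClO

C6H11ClO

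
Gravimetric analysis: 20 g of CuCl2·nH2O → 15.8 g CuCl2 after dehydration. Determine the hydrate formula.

Mass of water lost = 20 − 15.8 = 4.2 g → 4.2 / 18.02 = 0.2331 mol H2O
Molar mass of CuCl2 = 134.45 g/mol → mol CuCl2 = 15.8 / 134.45 = 0.1175
n = 0.2331 / 0.1175 = 1.98 ≈ 2 → CuCl2·2H2O

CuCl2·2H2O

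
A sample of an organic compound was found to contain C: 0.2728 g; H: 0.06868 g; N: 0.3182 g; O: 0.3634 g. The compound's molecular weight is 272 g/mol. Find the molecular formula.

n(C) = 0.2728/12.01 = 0.02271, n(H) = 0.06868/1.008 = 0.06813, n(N) = 0.3182/14.01 = 0.02271, n(O) = 0.3634/16.00 = 0.02271
Ratios (÷ 0.02271): C 1.000, H 3.000, N 1.000, O 1.000
≈ 1:3:1:1 → CH3NO
Empirical-formula mass = 45.04 g/mol
n = 272 / 45.04 = 6.04 ≈ 6
Molecular formula = (CH3NO)×6 = C6H18N6O6

C6H18N6O6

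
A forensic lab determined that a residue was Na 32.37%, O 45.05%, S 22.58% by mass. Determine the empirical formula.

Assume 100 g: 32.37 g Na, 45.05 g O, 22.58 g S.
Na: 32.37 g ÷ 22.99 g/mol = 1.408 mol
O: 45.05 g ÷ 16.00 g/mol = 2.816 mol
S: 22.58 g ÷ 32.07 g/mol = 0.7041 mol
Smallest is S at 0.7041 mol; normalising gives Na 2.000, O 3.999, S 1.000
→ Na2O4S

Na2O4S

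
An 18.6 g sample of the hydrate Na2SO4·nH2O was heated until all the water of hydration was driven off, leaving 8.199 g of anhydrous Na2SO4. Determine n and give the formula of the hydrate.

Na2SO4·10H2O

Mass of water lost = 18.6 − 8.199 = 10.4 g → 10.4 / 18.02 = 0.5772 mol H2O
Molar mass of Na2SO4 = 142.05 g/mol → mol Na2SO4 = 8.199 / 142.05 = 0.05772
n = 0.5772 / 0.05772 = 10.00 ≈ 10 → Na2SO4·10H2O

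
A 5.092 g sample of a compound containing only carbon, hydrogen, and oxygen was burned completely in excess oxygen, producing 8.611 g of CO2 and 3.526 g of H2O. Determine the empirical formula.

C4H8O3

mol C = 8.611 / 44.01 = 0.1957; mass C = 0.1957 × 12.01 = 2.350 g
mol H = 2 × (3.526 / 18.02) = 0.3913; mass H = 0.3913 × 1.008 = 0.3945 g
mass O = 5.092 − (2.744) = 2.348 g → mol O = 0.1467
Ratios (÷ 0.1467): C 1.333, H 2.667, O 1.000
Multiply by 3: C 4.00, H 8.00, O 3.00 → C4H8O3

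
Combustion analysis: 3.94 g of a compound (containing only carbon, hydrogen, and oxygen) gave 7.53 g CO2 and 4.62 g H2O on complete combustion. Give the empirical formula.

mol C = 7.53 / 44.01 = 0.1711; mass C = 0.1711 × 12.01 = 2.055 g
mol H = 2 × (4.62 / 18.02) = 0.5128; mass H = 0.5128 × 1.008 = 0.5169 g
mass O = 3.94 − (2.572) = 1.368 g → mol O = 0.08552
Smallest is O at 0.08552 mol; normalising gives C 2.001, H 5.996, O 1.000
→ C2H6O

C2H6O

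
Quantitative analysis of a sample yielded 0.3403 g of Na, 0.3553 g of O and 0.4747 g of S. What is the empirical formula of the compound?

n(Na) = 0.3403/22.99 = 0.0148, n(O) = 0.3553/16.00 = 0.02221, n(S) = 0.4747/32.07 = 0.0148
Ratios (÷ 0.0148): Na 1.000, O 1.500, S 1.000
×2: Na 2.00, O 3.00, S 2.00 → Na2O3S2

Na2O3S2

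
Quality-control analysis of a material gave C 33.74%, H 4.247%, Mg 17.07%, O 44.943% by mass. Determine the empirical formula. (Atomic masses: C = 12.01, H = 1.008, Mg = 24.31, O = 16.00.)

C4H6MgO4

Assume 100 g: 33.74 g C, 4.247 g H, 17.07 g Mg, 44.943 g O.
Moles — C: 33.74 / 12.01 = 2.809 mol; H: 4.247 / 1.008 = 4.213 mol; Mg: 17.07 / 24.31 = 0.7022 mol; O: 44.943 / 16.00 = 2.809 mol
Smallest is Mg at 0.7022 mol; normalising gives C 4.001, H 6.000, Mg 1.000, O 4.000
→ C4H6MgO4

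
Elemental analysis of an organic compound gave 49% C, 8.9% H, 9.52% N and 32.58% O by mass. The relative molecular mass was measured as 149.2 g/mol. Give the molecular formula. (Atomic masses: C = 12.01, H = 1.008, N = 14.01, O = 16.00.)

Assume 100 g: 49 g C, 8.9 g H, 9.52 g N, 32.58 g O.
Moles — C: 49 / 12.01 = 4.08 mol; H: 8.9 / 1.008 = 8.829 mol; N: 9.52 / 14.01 = 0.6795 mol; O: 32.58 / 16.00 = 2.036 mol
Divide by the smallest (0.6795 mol N): C 6.004, H 12.994, N 1.000, O 2.997
≈ 6:13:1:3 → C6H13NO3
Empirical-formula mass = 147.17 g/mol
n = 149.2 / 147.17 = 1.01 ≈ 1
Molecular formula = empirical formula = C6H13NO3

C6H13NO3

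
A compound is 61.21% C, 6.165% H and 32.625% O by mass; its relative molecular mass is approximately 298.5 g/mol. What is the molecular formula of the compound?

C15H18O6

Assume 100 g: 61.21 g C, 6.165 g H, 32.625 g O.
Moles — C: 61.21 / 12.01 = 5.097 mol; H: 6.165 / 1.008 = 6.116 mol; O: 32.625 / 16.00 = 2.039 mol
Ratios (÷ 2.039): C 2.499, H 2.999, O 1.000
Multiply by 2: C 5.00, H 6.00, O 2.00 → C5H6O2
Empirical-formula mass = 98.10 g/mol
n = 298.5 / 98.10 = 3.04 ≈ 3
Molecular formula = (C5H6O2)×3 = C15H18O6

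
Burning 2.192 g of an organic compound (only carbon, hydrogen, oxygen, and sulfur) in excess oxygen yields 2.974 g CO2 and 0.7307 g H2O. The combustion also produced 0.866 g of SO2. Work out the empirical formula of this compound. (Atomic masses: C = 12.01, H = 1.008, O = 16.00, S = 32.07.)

C5H6O4S

mol C = 2.974 / 44.01 = 0.06758; mass C = 0.06758 × 12.01 = 0.8116 g
mol H = 2 × (0.7307 / 18.02) = 0.08110; mass H = 0.08110 × 1.008 = 0.08175 g
mol S = 0.866 / 64.07 = 0.01352; mass S = 0.4335 g
mass O = 2.192 − (1.327) = 0.8652 g → mol O = 0.05407
Smallest is S at 0.01352 mol; normalising gives C 4.999, H 6.000, O 4.001, S 1.000
Ratio ≈ 5:6:4:1, so the empirical formula is C5H6O4S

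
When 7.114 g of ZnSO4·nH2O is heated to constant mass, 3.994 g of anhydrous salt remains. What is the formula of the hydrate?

ZnSO4·7H2O

Mass of water lost = 7.114 − 3.994 = 3.12 g → 3.12 / 18.02 = 0.1731 mol H2O
Molar mass of ZnSO4 = 161.45 g/mol → mol ZnSO4 = 3.994 / 161.45 = 0.02474
n = 0.1731 / 0.02474 = 7.00 ≈ 7 → ZnSO4·7H2O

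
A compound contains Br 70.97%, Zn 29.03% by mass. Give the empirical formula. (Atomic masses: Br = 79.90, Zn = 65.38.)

Assume 100 g: 70.97 g Br, 29.03 g Zn.
n(Br) = 70.97/79.90 = 0.8882, n(Zn) = 29.03/65.38 = 0.444
Divide by the smallest (0.444 mol Zn): Br 2.000, Zn 1.000
Ratio ≈ 2:1, so the empirical formula is Br2Zn

Br2Zn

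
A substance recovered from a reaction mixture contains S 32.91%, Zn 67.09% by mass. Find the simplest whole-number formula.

SZn

Assume 100 g: 32.91 g S, 67.09 g Zn.
n(S) = 32.91/32.07 = 1.026, n(Zn) = 67.09/65.38 = 1.026
Ratios (÷ 1.026): S 1.000, Zn 1.000
→ SZn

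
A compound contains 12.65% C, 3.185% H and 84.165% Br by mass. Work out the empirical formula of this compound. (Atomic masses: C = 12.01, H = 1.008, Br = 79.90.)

CH3Br

Assume 100 g: 12.65 g C, 3.185 g H, 84.165 g Br.
n(C) = 12.65/12.01 = 1.053, n(H) = 3.185/1.008 = 3.16, n(Br) = 84.165/79.90 = 1.053
Ratios (÷ 1.053): C 1.000, H 3.000, Br 1.000
→ CH3Br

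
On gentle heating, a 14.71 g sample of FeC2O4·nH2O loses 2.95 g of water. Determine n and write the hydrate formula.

FeC2O4·2H2O

Mass of anhydrous FeC2O4 = 14.71 − 2.95 = 11.76 g
mol H2O = 2.95 / 18.02 = 0.1637
Molar mass of FeC2O4 = 143.87 g/mol → mol FeC2O4 = 11.76 / 143.87 = 0.08174
n = 0.1637 / 0.08174 = 2.00 ≈ 2 → FeC2O4·2H2O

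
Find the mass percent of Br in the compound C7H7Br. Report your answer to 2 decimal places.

Molar mass = 7(12.01) + 7(1.008) + 1(79.90) = 171.026 g/mol
Mass of Br per mole = 1 × 79.90 = 79.900 g
% Br = 79.900 / 171.026 × 100 = 46.72%

46.72%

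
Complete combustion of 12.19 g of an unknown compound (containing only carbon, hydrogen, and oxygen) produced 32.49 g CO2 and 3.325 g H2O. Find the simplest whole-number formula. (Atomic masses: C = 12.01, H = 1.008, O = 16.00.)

C4H2O

mol C = 32.49 / 44.01 = 0.7382; mass C = 0.7382 × 12.01 = 8.866 g
mol H = 2 × (3.325 / 18.02) = 0.3690; mass H = 0.3690 × 1.008 = 0.3720 g
mass O = 12.19 − (9.238) = 2.952 g → mol O = 0.1845
Divide by the smallest (0.1845 mol O): C 4.002, H 2.000, O 1.000
Ratio ≈ 4:2:1, so the empirical formula is C4H2O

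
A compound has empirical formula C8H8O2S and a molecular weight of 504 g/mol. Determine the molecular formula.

C24H24O6S3

Empirical-formula mass = 168.21 g/mol
n = 504 / 168.21 = 3.00 ≈ 3
Molecular formula = (C8H8O2S)3 = C24H24O6S3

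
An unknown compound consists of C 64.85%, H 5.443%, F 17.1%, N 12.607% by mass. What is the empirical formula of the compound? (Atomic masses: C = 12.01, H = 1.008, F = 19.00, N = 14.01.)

C6H6FN

Assume 100 g: 64.85 g C, 5.443 g H, 17.1 g F, 12.607 g N.
Moles — C: 64.85 / 12.01 = 5.4 mol; H: 5.443 / 1.008 = 5.4 mol; F: 17.1 / 19.00 = 0.9 mol; N: 12.607 / 14.01 = 0.8999 mol
Divide by the smallest (0.8999 mol N): C 6.001, H 6.001, F 1.000, N 1.000
→ C6H6FN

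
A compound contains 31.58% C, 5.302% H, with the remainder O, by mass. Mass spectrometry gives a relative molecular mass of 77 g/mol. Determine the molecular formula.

Assume 100 g: 31.58 g C, 5.302 g H, 63.118 g O.
n(C) = 31.58/12.01 = 2.629, n(H) = 5.302/1.008 = 5.26, n(O) = 63.118/16.00 = 3.945
Ratios (÷ 2.629): C 1.000, H 2.000, O 1.500
Scaling by 2: C 2.00, H 4.00, O 3.00 → C2H4O3
Empirical-formula mass = 76.05 g/mol
n = 77 / 76.05 = 1.01 ≈ 1
Molecular formula = empirical formula = C2H4O3

C2H4O3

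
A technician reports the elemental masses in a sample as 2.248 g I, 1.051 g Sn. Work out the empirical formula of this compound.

I2Sn

Moles — I: 2.248 / 126.90 = 0.01771 mol; Sn: 1.051 / 118.71 = 0.008854 mol
Ratios (÷ 0.008854): I 2.001, Sn 1.000
Ratio ≈ 2:1, so the empirical formula is I2Sn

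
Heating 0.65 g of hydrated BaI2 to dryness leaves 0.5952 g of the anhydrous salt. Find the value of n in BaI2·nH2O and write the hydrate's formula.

Mass of water lost = 0.65 − 0.5952 = 0.0548 g → 0.0548 / 18.02 = 0.003041 mol H2O
Molar mass of BaI2 = 391.13 g/mol → mol BaI2 = 0.5952 / 391.13 = 0.001522
n = 0.003041 / 0.001522 = 2.00 ≈ 2 → BaI2·2H2O

BaI2·2H2O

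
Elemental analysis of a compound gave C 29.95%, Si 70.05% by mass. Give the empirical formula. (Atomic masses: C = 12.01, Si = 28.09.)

Assume 100 g: 29.95 g C, 70.05 g Si.
Moles — C: 29.95 / 12.01 = 2.494 mol; Si: 70.05 / 28.09 = 2.494 mol
Divide by the smallest (2.494 mol C): C 1.000, Si 1.000
→ CSi

CSi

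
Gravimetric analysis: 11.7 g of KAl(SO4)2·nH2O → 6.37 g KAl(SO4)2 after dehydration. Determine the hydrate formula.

KAl(SO4)2·12H2O

Mass of water lost = 11.7 − 6.37 = 5.33 g → 5.33 / 18.02 = 0.2958 mol H2O
Molar mass of KAl(SO4)2 = 258.22 g/mol → mol KAl(SO4)2 = 6.37 / 258.22 = 0.02467
n = 0.2958 / 0.02467 = 11.99 ≈ 12 → KAl(SO4)2·12H2O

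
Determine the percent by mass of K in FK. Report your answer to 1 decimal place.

67.3%

Molar mass = 1(19.00) + 1(39.10) = 58.100 g/mol
Mass of K per mole = 1 × 39.10 = 39.100 g
% K = 39.100 / 58.100 × 100 = 67.3%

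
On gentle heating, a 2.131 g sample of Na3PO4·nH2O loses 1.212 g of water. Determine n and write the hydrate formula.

Mass of anhydrous Na3PO4 = 2.131 − 1.212 = 0.919 g
mol H2O = 1.212 / 18.02 = 0.06726
Molar mass of Na3PO4 = 163.94 g/mol → mol Na3PO4 = 0.919 / 163.94 = 0.005606
n = 0.06726 / 0.005606 = 12.00 ≈ 12 → Na3PO4·12H2O

Na3PO4·12H2O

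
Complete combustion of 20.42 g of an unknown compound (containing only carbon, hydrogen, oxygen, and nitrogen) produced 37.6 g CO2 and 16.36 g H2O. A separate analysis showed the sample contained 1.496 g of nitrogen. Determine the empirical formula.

mol C = 37.6 / 44.01 = 0.8544; mass C = 0.8544 × 12.01 = 10.26 g
mol H = 2 × (16.36 / 18.02) = 1.816; mass H = 1.816 × 1.008 = 1.830 g
mol N = 1.496 / 14.01 = 0.1068
mass O = 20.42 − (13.59) = 6.833 g → mol O = 0.4271
Ratios (÷ 0.1068): C 8.001, H 17.005, N 1.000, O 3.999
≈ 8:17:1:4 → C8H17NO4

C8H17NO4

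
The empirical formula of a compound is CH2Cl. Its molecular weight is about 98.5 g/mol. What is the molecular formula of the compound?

Empirical-formula mass = 49.48 g/mol
n = 98.5 / 49.48 = 1.99 ≈ 2
Molecular formula = (CH2Cl)2 = C2H4Cl2

C2H4Cl2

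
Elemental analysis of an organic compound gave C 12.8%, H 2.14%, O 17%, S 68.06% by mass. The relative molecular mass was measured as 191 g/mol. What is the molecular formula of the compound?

C2H4O2S4

Assume 100 g: 12.8 g C, 2.14 g H, 17 g O, 68.06 g S.
C: 12.8 g ÷ 12.01 g/mol = 1.066 mol
H: 2.14 g ÷ 1.008 g/mol = 2.123 mol
O: 17 g ÷ 16.00 g/mol = 1.062 mol
S: 68.06 g ÷ 32.07 g/mol = 2.122 mol
Ratios (÷ 1.062): C 1.003, H 1.998, O 1.000, S 1.997
Ratio ≈ 1:2:1:2, so the empirical formula is CH2OS2
Empirical-formula mass = 94.17 g/mol
n = 191 / 94.17 = 2.03 ≈ 2
Molecular formula = (CH2OS2)×2 = C2H4O2S4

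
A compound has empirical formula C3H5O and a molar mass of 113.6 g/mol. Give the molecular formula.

Empirical-formula mass = 57.07 g/mol
n = 113.6 / 57.07 = 1.99 ≈ 2
Molecular formula = (C3H5O)2 = C6H10O2

C6H10O2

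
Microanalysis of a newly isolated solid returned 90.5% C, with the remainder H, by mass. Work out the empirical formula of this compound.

C4H5

Assume 100 g: 90.5 g C, 9.5 g H.
C: 90.5 g ÷ 12.01 g/mol = 7.535 mol
H: 9.5 g ÷ 1.008 g/mol = 9.425 mol
Divide by the smallest (7.535 mol C): C 1.000, H 1.251
Scaling by 4: C 4.00, H 5.00 → C4H5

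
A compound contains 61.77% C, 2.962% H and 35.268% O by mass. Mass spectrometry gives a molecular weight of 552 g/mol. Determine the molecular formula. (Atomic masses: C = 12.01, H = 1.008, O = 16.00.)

C28H16O12

Assume 100 g: 61.77 g C, 2.962 g H, 35.268 g O.
n(C) = 61.77/12.01 = 5.143, n(H) = 2.962/1.008 = 2.938, n(O) = 35.268/16.00 = 2.204
Divide by the smallest (2.204 mol O): C 2.333, H 1.333, O 1.000
×3: C 7.00, H 4.00, O 3.00 → C7H4O3
Empirical-formula mass = 136.10 g/mol
n = 552 / 136.10 = 4.06 ≈ 4
Molecular formula = (C7H4O3)×4 = C28H16O12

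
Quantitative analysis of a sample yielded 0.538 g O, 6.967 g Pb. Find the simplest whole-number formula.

OPb

Moles — O: 0.538 / 16.00 = 0.03363 mol; Pb: 6.967 / 207.2 = 0.03362 mol
Divide by the smallest (0.03362 mol Pb): O 1.000, Pb 1.000
Ratio ≈ 1:1, so the empirical formula is OPb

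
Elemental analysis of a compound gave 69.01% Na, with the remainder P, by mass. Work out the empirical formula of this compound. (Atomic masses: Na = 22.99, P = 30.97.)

Assume 100 g: 69.01 g Na, 30.99 g P.
Na: 69.01 g ÷ 22.99 g/mol = 3.002 mol
P: 30.99 g ÷ 30.97 g/mol = 1.001 mol
Smallest is P at 1.001 mol; normalising gives Na 3.000, P 1.000
≈ 3:1 → Na3P

Na3P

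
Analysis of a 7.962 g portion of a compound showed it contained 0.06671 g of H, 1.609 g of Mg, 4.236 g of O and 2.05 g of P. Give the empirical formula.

n(H) = 0.06671/1.008 = 0.06618, n(Mg) = 1.609/24.31 = 0.06619, n(O) = 4.236/16.00 = 0.2647, n(P) = 2.05/30.97 = 0.06619
Divide by the smallest (0.06618 mol H): H 1.000, Mg 1.000, O 4.000, P 1.000
≈ 1:1:4:1 → HMgO4P

HMgO4P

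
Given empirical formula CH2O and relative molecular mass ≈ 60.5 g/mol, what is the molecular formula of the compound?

Empirical-formula mass = 30.03 g/mol
n = 60.5 / 30.03 = 2.01 ≈ 2
Molecular formula = (CH2O)2 = C2H4O2

C2H4O2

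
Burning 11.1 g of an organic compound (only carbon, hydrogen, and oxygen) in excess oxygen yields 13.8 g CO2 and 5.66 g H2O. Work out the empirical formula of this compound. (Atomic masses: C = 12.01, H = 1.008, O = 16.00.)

C3H6O4

mol C = 13.8 / 44.01 = 0.3136; mass C = 0.3136 × 12.01 = 3.766 g
mol H = 2 × (5.66 / 18.02) = 0.6282; mass H = 0.6282 × 1.008 = 0.6332 g
mass O = 11.1 − (4.399) = 6.701 g → mol O = 0.4188
Ratios (÷ 0.3136): C 1.000, H 2.003, O 1.336
×3: C 3.00, H 6.01, O 4.01 → C3H6O4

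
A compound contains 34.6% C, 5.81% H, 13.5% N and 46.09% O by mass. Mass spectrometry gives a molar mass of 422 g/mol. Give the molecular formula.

Assume 100 g: 34.6 g C, 5.81 g H, 13.5 g N, 46.09 g O.
n(C) = 34.6/12.01 = 2.881, n(H) = 5.81/1.008 = 5.764, n(N) = 13.5/14.01 = 0.9636, n(O) = 46.09/16.00 = 2.881
Ratios (÷ 0.9636): C 2.990, H 5.982, N 1.000, O 2.989
Ratio ≈ 3:6:1:3, so the empirical formula is C3H6NO3
Empirical-formula mass = 104.09 g/mol
n = 422 / 104.09 = 4.05 ≈ 4
Molecular formula = (C3H6NO3)×4 = C12H24N4O12

C12H24N4O12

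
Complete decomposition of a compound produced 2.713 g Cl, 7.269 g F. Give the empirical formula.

n(Cl) = 2.713/35.45 = 0.07653, n(F) = 7.269/19.00 = 0.3826
Ratios (÷ 0.07653): Cl 1.000, F 4.999
Ratio ≈ 1:5, so the empirical formula is ClF5

ClF5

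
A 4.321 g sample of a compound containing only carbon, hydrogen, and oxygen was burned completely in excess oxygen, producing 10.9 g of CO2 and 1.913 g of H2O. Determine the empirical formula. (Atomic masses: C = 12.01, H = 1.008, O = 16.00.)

mol C = 10.9 / 44.01 = 0.2477; mass C = 0.2477 × 12.01 = 2.975 g
mol H = 2 × (1.913 / 18.02) = 0.2123; mass H = 0.2123 × 1.008 = 0.2140 g
mass O = 4.321 − (3.189) = 1.132 g → mol O = 0.07078
Smallest is O at 0.07078 mol; normalising gives C 3.499, H 3.000, O 1.000
×2: C 7.00, H 6.00, O 2.00 → C7H6O2

C7H6O2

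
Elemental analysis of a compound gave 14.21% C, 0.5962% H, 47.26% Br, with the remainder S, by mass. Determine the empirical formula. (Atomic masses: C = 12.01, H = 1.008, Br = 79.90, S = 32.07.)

C2HBrS2

Assume 100 g: 14.21 g C, 0.5962 g H, 47.26 g Br, 37.934 g S.
C: 14.21 g ÷ 12.01 g/mol = 1.183 mol
H: 0.5962 g ÷ 1.008 g/mol = 0.5915 mol
Br: 47.26 g ÷ 79.90 g/mol = 0.5915 mol
S: 37.934 g ÷ 32.07 g/mol = 1.183 mol
Divide by the smallest (0.5915 mol H): C 2.000, H 1.000, Br 1.000, S 2.000
≈ 2:1:1:2 → C2HBrS2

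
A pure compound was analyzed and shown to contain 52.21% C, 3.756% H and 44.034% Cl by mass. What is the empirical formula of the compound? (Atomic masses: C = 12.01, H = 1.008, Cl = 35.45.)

C7H6Cl2

Assume 100 g: 52.21 g C, 3.756 g H, 44.034 g Cl.
C: 52.21 g ÷ 12.01 g/mol = 4.347 mol
H: 3.756 g ÷ 1.008 g/mol = 3.726 mol
Cl: 44.034 g ÷ 35.45 g/mol = 1.242 mol
Divide by the smallest (1.242 mol Cl): C 3.500, H 3.000, Cl 1.000
Scaling by 2: C 7.00, H 6.00, Cl 2.00 → C7H6Cl2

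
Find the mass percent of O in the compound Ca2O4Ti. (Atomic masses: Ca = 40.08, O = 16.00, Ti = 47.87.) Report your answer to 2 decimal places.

Molar mass = 2(40.08) + 4(16.00) + 1(47.87) = 192.030 g/mol
Mass of O per mole = 4 × 16.00 = 64.000 g
% O = 64.000 / 192.030 × 100 = 33.33%

33.33%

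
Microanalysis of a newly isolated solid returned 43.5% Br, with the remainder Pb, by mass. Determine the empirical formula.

Assume 100 g: 43.5 g Br, 56.5 g Pb.
Br: 43.5 g ÷ 79.90 g/mol = 0.5444 mol
Pb: 56.5 g ÷ 207.2 g/mol = 0.2727 mol
Ratios (÷ 0.2727): Br 1.997, Pb 1.000
→ Br2Pb

Br2Pb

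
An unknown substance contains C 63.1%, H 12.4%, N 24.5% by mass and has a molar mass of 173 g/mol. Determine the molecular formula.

Assume 100 g: 63.1 g C, 12.4 g H, 24.5 g N.
C: 63.1 g ÷ 12.01 g/mol = 5.254 mol
H: 12.4 g ÷ 1.008 g/mol = 12.3 mol
N: 24.5 g ÷ 14.01 g/mol = 1.749 mol
Divide by the smallest (1.749 mol N): C 3.004, H 7.034, N 1.000
≈ 3:7:1 → C3H7N
Empirical-formula mass = 57.10 g/mol
n = 173 / 57.10 = 3.03 ≈ 3
Molecular formula = (C3H7N)×3 = C9H21N3

C9H21N3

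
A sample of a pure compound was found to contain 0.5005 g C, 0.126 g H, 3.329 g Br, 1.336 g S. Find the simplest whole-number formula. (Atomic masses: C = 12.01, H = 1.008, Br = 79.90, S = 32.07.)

Moles — C: 0.5005 / 12.01 = 0.04167 mol; H: 0.126 / 1.008 = 0.125 mol; Br: 3.329 / 79.90 = 0.04166 mol; S: 1.336 / 32.07 = 0.04166 mol
Smallest is S at 0.04166 mol; normalising gives C 1.000, H 3.001, Br 1.000, S 1.000
Ratio ≈ 1:3:1:1, so the empirical formula is CH3BrS

CH3BrS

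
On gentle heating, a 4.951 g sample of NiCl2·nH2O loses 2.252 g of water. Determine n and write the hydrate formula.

Mass of anhydrous NiCl2 = 4.951 − 2.252 = 2.699 g
mol H2O = 2.252 / 18.02 = 0.125
Molar mass of NiCl2 = 129.59 g/mol → mol NiCl2 = 2.699 / 129.59 = 0.02083
n = 0.125 / 0.02083 = 6.00 ≈ 6 → NiCl2·6H2O

NiCl2·6H2O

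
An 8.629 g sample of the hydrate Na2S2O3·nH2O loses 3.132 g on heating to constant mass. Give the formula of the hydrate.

Mass of anhydrous Na2S2O3 = 8.629 − 3.132 = 5.497 g
mol H2O = 3.132 / 18.02 = 0.1738
Molar mass of Na2S2O3 = 158.12 g/mol → mol Na2S2O3 = 5.497 / 158.12 = 0.03476
n = 0.1738 / 0.03476 = 5.00 ≈ 5 → Na2S2O3·5H2O

Na2S2O3·5H2O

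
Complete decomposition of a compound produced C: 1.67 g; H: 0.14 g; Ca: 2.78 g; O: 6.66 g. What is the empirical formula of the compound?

C2H2CaO6

n(C) = 1.67/12.01 = 0.1391, n(H) = 0.14/1.008 = 0.1389, n(Ca) = 2.78/40.08 = 0.06936, n(O) = 6.66/16.00 = 0.4163
Ratios (÷ 0.06936): C 2.005, H 2.002, Ca 1.000, O 6.001
→ C2H2CaO6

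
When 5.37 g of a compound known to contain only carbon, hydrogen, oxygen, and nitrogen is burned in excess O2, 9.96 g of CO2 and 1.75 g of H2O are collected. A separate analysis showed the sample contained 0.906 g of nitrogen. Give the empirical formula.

C7H6N2O3

mol C = 9.96 / 44.01 = 0.2263; mass C = 0.2263 × 12.01 = 2.718 g
mol H = 2 × (1.75 / 18.02) = 0.1942; mass H = 0.1942 × 1.008 = 0.1958 g
mol N = 0.906 / 14.01 = 0.06467
mass O = 5.37 − (3.820) = 1.550 g → mol O = 0.09689
Ratios (÷ 0.06467): C 3.500, H 3.003, N 1.000, O 1.498
Scaling by 2: C 7.00, H 6.01, N 2.00, O 3.00 → C7H6N2O3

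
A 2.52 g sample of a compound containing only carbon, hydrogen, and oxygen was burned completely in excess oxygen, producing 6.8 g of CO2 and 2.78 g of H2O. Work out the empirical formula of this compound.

mol C = 6.8 / 44.01 = 0.1545; mass C = 0.1545 × 12.01 = 1.856 g
mol H = 2 × (2.78 / 18.02) = 0.3085; mass H = 0.3085 × 1.008 = 0.3110 g
mass O = 2.52 − (2.167) = 0.3533 g → mol O = 0.02208
Ratios (÷ 0.02208): C 6.997, H 13.973, O 1.000
Ratio ≈ 7:14:1, so the empirical formula is C7H14O

C7H14O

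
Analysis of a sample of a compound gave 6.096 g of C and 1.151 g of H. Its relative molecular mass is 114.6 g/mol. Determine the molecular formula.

C: 6.096 g ÷ 12.01 g/mol = 0.5076 mol
H: 1.151 g ÷ 1.008 g/mol = 1.142 mol
Divide by the smallest (0.5076 mol C): C 1.000, H 2.250
×4: C 4.00, H 9.00 → C4H9
Empirical-formula mass = 57.11 g/mol
n = 114.6 / 57.11 = 2.01 ≈ 2
Molecular formula = (C4H9)×2 = C8H18

C8H18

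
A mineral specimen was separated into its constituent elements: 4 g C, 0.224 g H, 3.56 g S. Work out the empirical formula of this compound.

C3H2S

n(C) = 4/12.01 = 0.3331, n(H) = 0.224/1.008 = 0.2222, n(S) = 3.56/32.07 = 0.111
Smallest is S at 0.111 mol; normalising gives C 3.000, H 2.002, S 1.000
Ratio ≈ 3:2:1, so the empirical formula is C3H2S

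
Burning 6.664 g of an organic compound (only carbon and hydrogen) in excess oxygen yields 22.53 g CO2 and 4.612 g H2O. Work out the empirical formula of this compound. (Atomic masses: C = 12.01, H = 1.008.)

mol C = 22.53 / 44.01 = 0.5119; mass C = 0.5119 × 12.01 = 6.148 g
mol H = 2 × (4.612 / 18.02) = 0.5119; mass H = 0.5119 × 1.008 = 0.5160 g
Divide by the smallest (0.5119 mol H): C 1.000, H 1.000
≈ 1:1 → CH

CH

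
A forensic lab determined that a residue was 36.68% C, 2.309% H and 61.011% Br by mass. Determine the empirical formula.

C4H3Br

Assume 100 g: 36.68 g C, 2.309 g H, 61.011 g Br.
C: 36.68 g ÷ 12.01 g/mol = 3.054 mol
H: 2.309 g ÷ 1.008 g/mol = 2.291 mol
Br: 61.011 g ÷ 79.90 g/mol = 0.7636 mol
Smallest is Br at 0.7636 mol; normalising gives C 4.000, H 3.000, Br 1.000
→ C4H3Br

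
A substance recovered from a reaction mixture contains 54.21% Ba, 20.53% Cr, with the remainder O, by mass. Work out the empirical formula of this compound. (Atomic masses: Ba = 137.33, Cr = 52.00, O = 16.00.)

Assume 100 g: 54.21 g Ba, 20.53 g Cr, 25.26 g O.
Ba: 54.21 g ÷ 137.33 g/mol = 0.3947 mol
Cr: 20.53 g ÷ 52.00 g/mol = 0.3948 mol
O: 25.26 g ÷ 16.00 g/mol = 1.579 mol
Divide by the smallest (0.3947 mol Ba): Ba 1.000, Cr 1.000, O 3.999
≈ 1:1:4 → BaCrO4

BaCrO4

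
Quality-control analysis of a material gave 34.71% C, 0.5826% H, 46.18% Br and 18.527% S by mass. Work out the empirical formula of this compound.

Assume 100 g: 34.71 g C, 0.5826 g H, 46.18 g Br, 18.527 g S.
C: 34.71 g ÷ 12.01 g/mol = 2.89 mol
H: 0.5826 g ÷ 1.008 g/mol = 0.578 mol
Br: 46.18 g ÷ 79.90 g/mol = 0.578 mol
S: 18.527 g ÷ 32.07 g/mol = 0.5777 mol
Ratios (÷ 0.5777): C 5.003, H 1.000, Br 1.000, S 1.000
→ C5HBrS

C5HBrS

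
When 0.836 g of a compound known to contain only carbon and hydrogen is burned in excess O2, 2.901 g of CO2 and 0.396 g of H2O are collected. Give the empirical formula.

C3H2

mol C = 2.901 / 44.01 = 0.06592; mass C = 0.06592 × 12.01 = 0.7917 g
mol H = 2 × (0.396 / 18.02) = 0.04395; mass H = 0.04395 × 1.008 = 0.04430 g
Ratios (÷ 0.04395): C 1.500, H 1.000
×2: C 3.00, H 2.00 → C3H2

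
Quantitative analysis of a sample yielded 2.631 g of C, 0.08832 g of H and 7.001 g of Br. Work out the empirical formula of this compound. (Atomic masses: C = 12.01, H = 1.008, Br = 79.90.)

C: 2.631 g ÷ 12.01 g/mol = 0.2191 mol
H: 0.08832 g ÷ 1.008 g/mol = 0.08762 mol
Br: 7.001 g ÷ 79.90 g/mol = 0.08762 mol
Ratios (÷ 0.08762): C 2.500, H 1.000, Br 1.000
Scaling by 2: C 5.00, H 2.00, Br 2.00 → C5H2Br2

C5H2Br2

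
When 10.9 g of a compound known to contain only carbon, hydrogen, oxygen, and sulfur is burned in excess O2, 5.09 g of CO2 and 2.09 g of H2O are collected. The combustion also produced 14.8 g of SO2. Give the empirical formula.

mol C = 5.09 / 44.01 = 0.1157; mass C = 0.1157 × 12.01 = 1.389 g
mol H = 2 × (2.09 / 18.02) = 0.2320; mass H = 0.2320 × 1.008 = 0.2338 g
mol S = 14.8 / 64.07 = 0.2310; mass S = 7.408 g
mass O = 10.9 − (9.031) = 1.869 g → mol O = 0.1168
Divide by the smallest (0.1157 mol C): C 1.000, H 2.006, O 1.010, S 1.997
Ratio ≈ 1:2:1:2, so the empirical formula is CH2OS2

CH2OS2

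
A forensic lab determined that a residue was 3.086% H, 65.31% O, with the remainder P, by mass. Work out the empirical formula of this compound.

Assume 100 g: 3.086 g H, 65.31 g O, 31.604 g P.
n(H) = 3.086/1.008 = 3.062, n(O) = 65.31/16.00 = 4.082, n(P) = 31.604/30.97 = 1.02
Ratios (÷ 1.02): H 3.000, O 4.000, P 1.000
≈ 3:4:1 → H3O4P

H3O4P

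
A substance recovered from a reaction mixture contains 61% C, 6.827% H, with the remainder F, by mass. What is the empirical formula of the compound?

Assume 100 g: 61 g C, 6.827 g H, 32.173 g F.
Moles — C: 61 / 12.01 = 5.079 mol; H: 6.827 / 1.008 = 6.773 mol; F: 32.173 / 19.00 = 1.693 mol
Ratios (÷ 1.693): C 3.000, H 4.000, F 1.000
Ratio ≈ 3:4:1, so the empirical formula is C3H4F

C3H4F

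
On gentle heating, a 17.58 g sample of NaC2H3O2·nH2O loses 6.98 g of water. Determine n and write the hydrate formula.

NaC2H3O2·3H2O

Mass of anhydrous NaC2H3O2 = 17.58 − 6.98 = 10.6 g
mol H2O = 6.98 / 18.02 = 0.3873
Molar mass of NaC2H3O2 = 82.03 g/mol → mol NaC2H3O2 = 10.6 / 82.03 = 0.1292
n = 0.3873 / 0.1292 = 3.00 ≈ 3 → NaC2H3O2·3H2O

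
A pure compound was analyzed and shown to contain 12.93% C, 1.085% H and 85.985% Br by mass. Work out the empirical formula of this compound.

Assume 100 g: 12.93 g C, 1.085 g H, 85.985 g Br.
Moles — C: 12.93 / 12.01 = 1.077 mol; H: 1.085 / 1.008 = 1.076 mol; Br: 85.985 / 79.90 = 1.076 mol
Smallest is Br at 1.076 mol; normalising gives C 1.000, H 1.000, Br 1.000
→ CHBr

CHBr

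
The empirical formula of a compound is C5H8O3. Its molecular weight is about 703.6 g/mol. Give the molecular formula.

C30H48O18

Empirical-formula mass = 116.11 g/mol
n = 703.6 / 116.11 = 6.06 ≈ 6
Molecular formula = (C5H8O3)6 = C30H48O18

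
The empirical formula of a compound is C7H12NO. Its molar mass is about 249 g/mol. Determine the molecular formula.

C14H24N2O2

Empirical-formula mass = 126.18 g/mol
n = 249 / 126.18 = 1.97 ≈ 2
Molecular formula = (C7H12NO)2 = C14H24N2O2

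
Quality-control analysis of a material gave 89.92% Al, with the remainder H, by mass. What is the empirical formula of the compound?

Assume 100 g: 89.92 g Al, 10.08 g H.
n(Al) = 89.92/26.98 = 3.333, n(H) = 10.08/1.008 = 10
Smallest is Al at 3.333 mol; normalising gives Al 1.000, H 3.000
≈ 1:3 → AlH3

AlH3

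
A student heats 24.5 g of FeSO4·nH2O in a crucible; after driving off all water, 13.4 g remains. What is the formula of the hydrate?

FeSO4·7H2O

Mass of water lost = 24.5 − 13.4 = 11.1 g → 11.1 / 18.02 = 0.616 mol H2O
Molar mass of FeSO4 = 151.92 g/mol → mol FeSO4 = 13.4 / 151.92 = 0.0882
n = 0.616 / 0.0882 = 6.98 ≈ 7 → FeSO4·7H2O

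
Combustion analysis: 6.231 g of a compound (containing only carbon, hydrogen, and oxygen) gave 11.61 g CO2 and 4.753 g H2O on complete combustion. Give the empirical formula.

C5H10O3

mol C = 11.61 / 44.01 = 0.2638; mass C = 0.2638 × 12.01 = 3.168 g
mol H = 2 × (4.753 / 18.02) = 0.5275; mass H = 0.5275 × 1.008 = 0.5317 g
mass O = 6.231 − (3.700) = 2.531 g → mol O = 0.1582
Divide by the smallest (0.1582 mol O): C 1.668, H 3.335, O 1.000
Multiply by 3: C 5.00, H 10.00, O 3.00 → C5H10O3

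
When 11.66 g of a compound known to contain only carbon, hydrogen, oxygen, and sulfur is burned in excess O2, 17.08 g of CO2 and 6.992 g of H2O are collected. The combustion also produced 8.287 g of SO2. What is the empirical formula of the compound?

C3H6OS

mol C = 17.08 / 44.01 = 0.3881; mass C = 0.3881 × 12.01 = 4.661 g
mol H = 2 × (6.992 / 18.02) = 0.7760; mass H = 0.7760 × 1.008 = 0.7822 g
mol S = 8.287 / 64.07 = 0.1293; mass S = 4.148 g
mass O = 11.66 − (9.591) = 2.069 g → mol O = 0.1293
Divide by the smallest (0.1293 mol O): C 3.002, H 6.002, O 1.000, S 1.000
≈ 3:6:1:1 → C3H6OS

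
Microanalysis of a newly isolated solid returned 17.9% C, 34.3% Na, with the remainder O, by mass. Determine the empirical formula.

Assume 100 g: 17.9 g C, 34.3 g Na, 47.8 g O.
Moles — C: 17.9 / 12.01 = 1.49 mol; Na: 34.3 / 22.99 = 1.492 mol; O: 47.8 / 16.00 = 2.987 mol
Divide by the smallest (1.49 mol C): C 1.000, Na 1.001, O 2.004
→ CNaO2

CNaO2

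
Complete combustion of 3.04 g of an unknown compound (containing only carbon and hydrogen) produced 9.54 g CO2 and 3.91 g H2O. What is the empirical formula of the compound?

mol C = 9.54 / 44.01 = 0.2168; mass C = 0.2168 × 12.01 = 2.603 g
mol H = 2 × (3.91 / 18.02) = 0.4340; mass H = 0.4340 × 1.008 = 0.4374 g
Smallest is C at 0.2168 mol; normalising gives C 1.000, H 2.002
→ CH2

CH2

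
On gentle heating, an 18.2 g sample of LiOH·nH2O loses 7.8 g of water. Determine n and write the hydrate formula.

LiOH·H2O

Mass of anhydrous LiOH = 18.2 − 7.8 = 10.4 g
mol H2O = 7.8 / 18.02 = 0.4329
Molar mass of LiOH = 23.95 g/mol → mol LiOH = 10.4 / 23.95 = 0.4343
n = 0.4329 / 0.4343 = 1.00 ≈ 1 → LiOH·H2O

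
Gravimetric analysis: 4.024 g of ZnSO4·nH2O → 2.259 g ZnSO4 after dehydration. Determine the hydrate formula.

Mass of water lost = 4.024 − 2.259 = 1.765 g → 1.765 / 18.02 = 0.09795 mol H2O
Molar mass of ZnSO4 = 161.45 g/mol → mol ZnSO4 = 2.259 / 161.45 = 0.01399
n = 0.09795 / 0.01399 = 7.00 ≈ 7 → ZnSO4·7H2O

ZnSO4·7H2O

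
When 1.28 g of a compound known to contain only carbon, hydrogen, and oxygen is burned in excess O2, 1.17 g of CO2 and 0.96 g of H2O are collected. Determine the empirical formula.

CH4O2

mol C = 1.17 / 44.01 = 0.02658; mass C = 0.02658 × 12.01 = 0.3193 g
mol H = 2 × (0.96 / 18.02) = 0.1065; mass H = 0.1065 × 1.008 = 0.1074 g
mass O = 1.28 − (0.4267) = 0.8533 g → mol O = 0.05333
Ratios (÷ 0.02658): C 1.000, H 4.008, O 2.006
→ CH4O2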